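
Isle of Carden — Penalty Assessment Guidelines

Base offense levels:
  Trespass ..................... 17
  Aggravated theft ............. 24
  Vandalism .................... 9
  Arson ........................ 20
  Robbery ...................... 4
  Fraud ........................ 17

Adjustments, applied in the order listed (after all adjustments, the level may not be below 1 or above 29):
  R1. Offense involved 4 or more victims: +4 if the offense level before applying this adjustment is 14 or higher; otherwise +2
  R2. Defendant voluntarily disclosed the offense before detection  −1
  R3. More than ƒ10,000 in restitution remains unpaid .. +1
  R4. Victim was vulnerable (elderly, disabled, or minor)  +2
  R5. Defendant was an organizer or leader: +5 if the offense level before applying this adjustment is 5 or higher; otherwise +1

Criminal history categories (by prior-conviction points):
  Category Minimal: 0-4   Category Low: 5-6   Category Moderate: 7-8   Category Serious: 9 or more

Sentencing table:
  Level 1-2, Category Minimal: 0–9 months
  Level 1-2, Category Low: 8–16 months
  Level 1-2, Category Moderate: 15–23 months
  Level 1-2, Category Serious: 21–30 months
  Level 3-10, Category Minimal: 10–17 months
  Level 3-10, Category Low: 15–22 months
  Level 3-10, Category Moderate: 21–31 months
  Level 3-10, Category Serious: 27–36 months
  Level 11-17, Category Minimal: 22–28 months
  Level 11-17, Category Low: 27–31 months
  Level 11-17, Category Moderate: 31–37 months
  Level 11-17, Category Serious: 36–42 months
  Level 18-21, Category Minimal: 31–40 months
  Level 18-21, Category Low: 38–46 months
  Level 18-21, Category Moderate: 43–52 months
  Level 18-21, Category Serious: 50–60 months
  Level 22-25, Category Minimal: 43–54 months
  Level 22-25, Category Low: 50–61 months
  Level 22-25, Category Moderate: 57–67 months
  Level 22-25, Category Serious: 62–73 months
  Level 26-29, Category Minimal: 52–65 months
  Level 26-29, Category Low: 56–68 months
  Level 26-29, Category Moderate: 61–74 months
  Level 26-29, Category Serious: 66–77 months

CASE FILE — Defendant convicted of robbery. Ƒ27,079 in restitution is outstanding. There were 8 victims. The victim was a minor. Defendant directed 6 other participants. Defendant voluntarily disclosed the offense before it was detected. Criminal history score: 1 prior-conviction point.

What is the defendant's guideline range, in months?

Base offense level for robbery: 4.
R1 applies (level before this adjustment is 4 < 14, so +2): 4 + 2 = 6.
R2 applies: 6 − 1 = 5.
R3 applies: 5 + 1 = 6.
R4 applies: 6 + 2 = 8.
R5 applies (level before this adjustment is 8 ≥ 5, so +5): 8 + 5 = 13.
Final offense level: 13.
Criminal history: 1 prior point → Category Minimal (0-4).
Level 13 falls in the 11-17 band.
Grid: Level 11-17 × Category Minimal = 22-28 months.

22-28 months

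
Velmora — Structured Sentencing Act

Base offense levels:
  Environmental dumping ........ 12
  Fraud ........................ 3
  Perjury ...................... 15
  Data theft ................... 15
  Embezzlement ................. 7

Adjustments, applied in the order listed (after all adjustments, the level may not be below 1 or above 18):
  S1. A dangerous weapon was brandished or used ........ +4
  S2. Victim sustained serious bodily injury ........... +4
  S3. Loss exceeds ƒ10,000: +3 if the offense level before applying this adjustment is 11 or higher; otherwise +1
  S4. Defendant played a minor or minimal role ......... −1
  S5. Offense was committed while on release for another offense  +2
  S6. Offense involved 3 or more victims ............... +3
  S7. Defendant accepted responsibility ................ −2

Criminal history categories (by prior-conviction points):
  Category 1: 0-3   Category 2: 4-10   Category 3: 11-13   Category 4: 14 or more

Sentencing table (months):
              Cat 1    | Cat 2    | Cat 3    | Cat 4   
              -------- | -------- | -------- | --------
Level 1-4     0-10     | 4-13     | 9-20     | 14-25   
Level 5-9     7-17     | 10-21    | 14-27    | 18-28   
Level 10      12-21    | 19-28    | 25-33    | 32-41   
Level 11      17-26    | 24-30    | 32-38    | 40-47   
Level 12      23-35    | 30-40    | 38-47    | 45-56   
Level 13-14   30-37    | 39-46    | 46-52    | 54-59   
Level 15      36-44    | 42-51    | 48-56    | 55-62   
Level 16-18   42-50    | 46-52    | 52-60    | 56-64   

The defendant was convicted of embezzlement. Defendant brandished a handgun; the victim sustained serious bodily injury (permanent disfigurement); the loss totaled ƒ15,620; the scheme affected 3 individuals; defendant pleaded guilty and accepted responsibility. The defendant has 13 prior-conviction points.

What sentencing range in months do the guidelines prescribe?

Base offense level for embezzlement: 7.
S1 applies: 7 + 4 = 11.
S2 applies: 11 + 4 = 15.
S3 applies (level before this adjustment is 15 ≥ 11, so +3): 15 + 3 = 18.
S5 does not apply.
S6 applies: 18 + 3 = 21.
S7 applies: 21 − 2 = 19.
Level 19 exceeds the maximum of 18; capped at 18.
Final offense level: 18.
Criminal history: 13 prior points → Category 3 (11-13).
Level 18 falls in the 16-18 band.
Grid: Level 16-18 × Category 3 = 52-60 months.

52-60 months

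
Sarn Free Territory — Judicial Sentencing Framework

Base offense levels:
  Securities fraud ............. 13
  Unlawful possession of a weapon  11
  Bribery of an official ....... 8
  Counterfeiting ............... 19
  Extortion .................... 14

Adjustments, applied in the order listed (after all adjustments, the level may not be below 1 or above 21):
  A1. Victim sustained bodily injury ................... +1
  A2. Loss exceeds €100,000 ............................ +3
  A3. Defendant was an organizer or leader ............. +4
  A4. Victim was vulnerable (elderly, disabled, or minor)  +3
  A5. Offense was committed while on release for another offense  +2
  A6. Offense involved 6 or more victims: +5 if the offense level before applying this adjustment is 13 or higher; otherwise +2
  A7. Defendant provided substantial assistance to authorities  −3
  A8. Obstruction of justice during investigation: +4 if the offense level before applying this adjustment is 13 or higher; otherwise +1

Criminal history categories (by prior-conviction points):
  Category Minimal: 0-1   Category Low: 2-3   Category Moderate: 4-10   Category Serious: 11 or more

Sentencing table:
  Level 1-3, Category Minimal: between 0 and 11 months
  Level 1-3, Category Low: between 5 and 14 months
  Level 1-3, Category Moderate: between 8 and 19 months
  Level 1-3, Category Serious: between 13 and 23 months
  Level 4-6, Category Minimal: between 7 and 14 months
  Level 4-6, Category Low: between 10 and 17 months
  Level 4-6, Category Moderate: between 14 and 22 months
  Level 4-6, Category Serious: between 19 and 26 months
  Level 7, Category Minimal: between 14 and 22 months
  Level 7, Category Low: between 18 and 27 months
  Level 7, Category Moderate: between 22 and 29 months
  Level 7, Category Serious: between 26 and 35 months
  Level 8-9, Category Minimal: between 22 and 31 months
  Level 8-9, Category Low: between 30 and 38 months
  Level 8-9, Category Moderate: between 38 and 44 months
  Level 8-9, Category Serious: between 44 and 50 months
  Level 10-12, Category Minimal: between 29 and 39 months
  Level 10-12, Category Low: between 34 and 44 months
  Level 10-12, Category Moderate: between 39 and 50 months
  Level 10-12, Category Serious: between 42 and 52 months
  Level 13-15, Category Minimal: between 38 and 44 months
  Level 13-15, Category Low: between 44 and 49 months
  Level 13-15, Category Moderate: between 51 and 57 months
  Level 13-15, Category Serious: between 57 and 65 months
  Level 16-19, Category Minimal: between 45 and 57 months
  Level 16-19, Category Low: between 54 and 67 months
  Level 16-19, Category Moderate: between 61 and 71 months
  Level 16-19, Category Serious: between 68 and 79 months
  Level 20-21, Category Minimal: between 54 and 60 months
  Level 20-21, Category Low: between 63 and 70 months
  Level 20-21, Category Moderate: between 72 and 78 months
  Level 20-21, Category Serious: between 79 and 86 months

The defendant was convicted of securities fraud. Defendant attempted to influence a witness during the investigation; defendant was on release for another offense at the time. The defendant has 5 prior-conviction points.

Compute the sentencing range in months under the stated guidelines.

61-71 months

Base offense level for securities fraud: 13.
A1 does not apply.
A5 applies: 13 + 2 = 15.
A8 applies (level before this adjustment is 15 ≥ 13, so +4): 15 + 4 = 19.
Final offense level: 19.
Criminal history: 5 prior points → Category Moderate (4-10).
Level 19 falls in the 16-19 band.
Grid: Level 16-19 × Category Moderate = 61-71 months.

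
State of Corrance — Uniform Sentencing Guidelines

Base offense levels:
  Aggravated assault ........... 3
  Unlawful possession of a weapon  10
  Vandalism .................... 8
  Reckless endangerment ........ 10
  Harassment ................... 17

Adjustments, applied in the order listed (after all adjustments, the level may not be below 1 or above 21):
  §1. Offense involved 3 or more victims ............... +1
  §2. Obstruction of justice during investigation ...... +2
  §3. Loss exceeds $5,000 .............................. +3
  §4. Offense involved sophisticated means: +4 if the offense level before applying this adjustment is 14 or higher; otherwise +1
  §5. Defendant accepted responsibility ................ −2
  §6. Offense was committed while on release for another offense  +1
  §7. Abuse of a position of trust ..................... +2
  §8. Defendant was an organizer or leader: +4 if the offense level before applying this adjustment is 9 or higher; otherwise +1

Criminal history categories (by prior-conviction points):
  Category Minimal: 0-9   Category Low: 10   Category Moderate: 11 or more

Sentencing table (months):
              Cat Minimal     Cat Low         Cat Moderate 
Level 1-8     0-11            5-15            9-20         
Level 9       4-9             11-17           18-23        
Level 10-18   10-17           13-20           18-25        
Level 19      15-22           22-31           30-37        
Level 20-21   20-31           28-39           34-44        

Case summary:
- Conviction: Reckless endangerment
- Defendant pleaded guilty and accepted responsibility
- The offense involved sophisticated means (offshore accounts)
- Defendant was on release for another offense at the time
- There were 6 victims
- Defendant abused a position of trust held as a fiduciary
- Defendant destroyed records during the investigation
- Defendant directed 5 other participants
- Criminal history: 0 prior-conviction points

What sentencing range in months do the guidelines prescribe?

15-22 months

Base offense level for reckless endangerment: 10.
§1 applies: 10 + 1 = 11.
§2 applies: 11 + 2 = 13.
§4 applies (level before this adjustment is 13 < 14, so +1): 13 + 1 = 14.
§5 applies: 14 − 2 = 12.
§6 applies: 12 + 1 = 13.
§7 applies: 13 + 2 = 15.
§8 applies (level before this adjustment is 15 ≥ 9, so +4): 15 + 4 = 19.
Final offense level: 19.
Criminal history: 0 prior points → Category Minimal (0-9).
Level 19 falls in the 19 band.
Grid: Level 19 × Category Minimal = 15-22 months.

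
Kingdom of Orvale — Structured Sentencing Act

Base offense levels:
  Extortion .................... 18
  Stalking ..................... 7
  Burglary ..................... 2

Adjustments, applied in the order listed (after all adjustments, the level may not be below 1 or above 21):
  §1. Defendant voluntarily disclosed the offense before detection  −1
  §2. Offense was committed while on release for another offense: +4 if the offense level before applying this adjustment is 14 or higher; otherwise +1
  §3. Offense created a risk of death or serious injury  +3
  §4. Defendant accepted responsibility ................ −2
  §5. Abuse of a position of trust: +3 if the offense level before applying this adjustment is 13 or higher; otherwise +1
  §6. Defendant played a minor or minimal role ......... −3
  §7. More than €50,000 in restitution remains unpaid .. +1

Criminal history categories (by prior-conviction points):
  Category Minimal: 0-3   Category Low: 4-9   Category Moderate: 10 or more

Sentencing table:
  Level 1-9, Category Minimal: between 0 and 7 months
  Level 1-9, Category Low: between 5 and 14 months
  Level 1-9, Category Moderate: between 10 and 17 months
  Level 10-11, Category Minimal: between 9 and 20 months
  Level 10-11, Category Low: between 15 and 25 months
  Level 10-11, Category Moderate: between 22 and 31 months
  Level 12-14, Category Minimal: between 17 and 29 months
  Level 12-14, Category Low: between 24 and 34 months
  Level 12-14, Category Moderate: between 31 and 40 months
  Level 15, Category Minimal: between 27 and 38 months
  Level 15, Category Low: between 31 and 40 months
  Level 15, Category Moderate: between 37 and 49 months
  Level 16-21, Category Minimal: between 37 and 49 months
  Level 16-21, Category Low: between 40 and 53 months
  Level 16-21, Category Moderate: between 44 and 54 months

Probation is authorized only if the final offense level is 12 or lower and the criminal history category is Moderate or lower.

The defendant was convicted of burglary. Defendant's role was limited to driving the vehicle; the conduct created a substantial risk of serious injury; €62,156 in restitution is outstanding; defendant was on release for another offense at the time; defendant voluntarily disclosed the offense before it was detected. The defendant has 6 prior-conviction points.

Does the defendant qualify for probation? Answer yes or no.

Yes

Base offense level for burglary: 2.
§1 applies: 2 − 1 = 1.
§2 applies (level before this adjustment is 1 < 14, so +1): 1 + 1 = 2.
§3 applies: 2 + 3 = 5.
§6 applies: 5 − 3 = 2.
§7 applies: 2 + 1 = 3.
Final offense level: 3.
Criminal history: 6 prior points → Category Low (4-9).
Level 3 falls in the 1-9 band.
Grid: Level 1-9 × Category Low = 5-14 months.
Probation check: level 3 ≤ 12 and category Low ≤ Moderate → eligible.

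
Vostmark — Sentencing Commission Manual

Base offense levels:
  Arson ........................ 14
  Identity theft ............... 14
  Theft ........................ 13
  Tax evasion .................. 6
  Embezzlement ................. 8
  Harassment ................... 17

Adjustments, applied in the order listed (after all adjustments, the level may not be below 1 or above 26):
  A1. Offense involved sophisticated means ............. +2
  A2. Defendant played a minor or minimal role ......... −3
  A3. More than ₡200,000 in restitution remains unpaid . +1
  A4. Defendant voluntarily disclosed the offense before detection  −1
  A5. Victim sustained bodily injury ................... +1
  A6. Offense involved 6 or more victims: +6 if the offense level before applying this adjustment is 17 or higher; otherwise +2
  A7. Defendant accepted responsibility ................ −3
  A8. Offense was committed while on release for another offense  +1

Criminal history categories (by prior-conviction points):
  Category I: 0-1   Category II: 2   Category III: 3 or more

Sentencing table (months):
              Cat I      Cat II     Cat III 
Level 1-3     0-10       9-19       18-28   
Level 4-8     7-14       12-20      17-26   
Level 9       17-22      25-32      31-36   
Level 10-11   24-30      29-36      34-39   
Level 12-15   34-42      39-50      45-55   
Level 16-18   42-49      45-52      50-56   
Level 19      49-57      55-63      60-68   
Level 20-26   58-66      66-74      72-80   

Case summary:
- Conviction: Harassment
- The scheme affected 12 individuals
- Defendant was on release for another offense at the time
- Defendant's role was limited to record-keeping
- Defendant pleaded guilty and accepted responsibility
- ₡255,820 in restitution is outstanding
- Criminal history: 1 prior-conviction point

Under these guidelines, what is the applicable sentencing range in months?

Base offense level for harassment: 17.
A1 does not apply.
A2 applies: 17 − 3 = 14.
A3 applies: 14 + 1 = 15.
A4 does not apply.
A6 applies (level before this adjustment is 15 < 17, so +2): 15 + 2 = 17.
A7 applies: 17 − 3 = 14.
A8 applies: 14 + 1 = 15.
Final offense level: 15.
Criminal history: 1 prior point → Category I (0-1).
Level 15 falls in the 12-15 band.
Grid: Level 12-15 × Category I = 34-42 months.

34-42 months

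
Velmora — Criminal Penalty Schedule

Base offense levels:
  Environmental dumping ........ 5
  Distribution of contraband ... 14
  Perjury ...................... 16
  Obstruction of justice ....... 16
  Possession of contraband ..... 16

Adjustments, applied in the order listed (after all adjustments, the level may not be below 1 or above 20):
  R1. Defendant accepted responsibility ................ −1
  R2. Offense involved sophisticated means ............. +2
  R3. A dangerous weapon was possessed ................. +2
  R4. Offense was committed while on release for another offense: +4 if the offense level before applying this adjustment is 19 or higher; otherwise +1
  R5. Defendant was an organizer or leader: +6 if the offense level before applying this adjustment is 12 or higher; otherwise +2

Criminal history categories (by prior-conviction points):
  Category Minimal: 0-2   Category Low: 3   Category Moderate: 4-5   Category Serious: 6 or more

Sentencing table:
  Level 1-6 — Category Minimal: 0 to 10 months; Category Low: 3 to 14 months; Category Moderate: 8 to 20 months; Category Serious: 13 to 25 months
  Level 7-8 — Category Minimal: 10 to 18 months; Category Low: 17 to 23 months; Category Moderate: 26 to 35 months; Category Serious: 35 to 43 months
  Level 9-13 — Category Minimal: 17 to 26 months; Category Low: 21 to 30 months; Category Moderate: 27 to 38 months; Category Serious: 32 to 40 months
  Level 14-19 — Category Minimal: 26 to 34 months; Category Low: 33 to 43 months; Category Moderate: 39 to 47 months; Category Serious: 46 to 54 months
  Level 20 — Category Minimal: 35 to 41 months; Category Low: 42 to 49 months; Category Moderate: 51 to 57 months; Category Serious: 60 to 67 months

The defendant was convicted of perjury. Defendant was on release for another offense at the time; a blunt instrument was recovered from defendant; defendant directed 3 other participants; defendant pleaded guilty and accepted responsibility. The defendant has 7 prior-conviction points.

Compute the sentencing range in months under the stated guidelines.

Base offense level for perjury: 16.
R1 applies: 16 − 1 = 15.
R2 does not apply.
R3 applies: 15 + 2 = 17.
R4 applies (level before this adjustment is 17 < 19, so +1): 17 + 1 = 18.
R5 applies (level before this adjustment is 18 ≥ 12, so +6): 18 + 6 = 24.
Level 24 exceeds the maximum of 20; capped at 20.
Final offense level: 20.
Criminal history: 7 prior points → Category Serious (6+).
Level 20 falls in the 20 band.
Grid: Level 20 × Category Serious = 60-67 months.

60-67 months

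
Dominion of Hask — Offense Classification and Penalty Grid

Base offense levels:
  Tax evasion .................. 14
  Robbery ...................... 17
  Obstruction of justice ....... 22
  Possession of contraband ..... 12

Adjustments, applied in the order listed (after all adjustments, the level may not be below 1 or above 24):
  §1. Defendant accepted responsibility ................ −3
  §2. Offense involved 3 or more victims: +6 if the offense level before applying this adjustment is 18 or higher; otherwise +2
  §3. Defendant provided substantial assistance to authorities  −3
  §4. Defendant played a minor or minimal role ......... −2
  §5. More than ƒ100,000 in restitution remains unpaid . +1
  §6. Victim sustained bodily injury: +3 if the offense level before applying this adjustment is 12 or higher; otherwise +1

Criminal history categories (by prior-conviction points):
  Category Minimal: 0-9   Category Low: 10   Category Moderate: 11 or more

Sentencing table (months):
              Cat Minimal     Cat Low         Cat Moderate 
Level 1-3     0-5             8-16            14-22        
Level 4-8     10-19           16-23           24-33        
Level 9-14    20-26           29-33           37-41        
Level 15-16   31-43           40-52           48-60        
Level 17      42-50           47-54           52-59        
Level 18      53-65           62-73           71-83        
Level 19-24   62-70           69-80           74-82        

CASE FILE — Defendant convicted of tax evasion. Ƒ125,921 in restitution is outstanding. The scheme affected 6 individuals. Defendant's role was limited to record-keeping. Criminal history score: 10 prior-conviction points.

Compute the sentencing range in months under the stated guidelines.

40-52 months

Base offense level for tax evasion: 14.
§2 applies (level before this adjustment is 14 < 18, so +2): 14 + 2 = 16.
§4 applies: 16 − 2 = 14.
§5 applies: 14 + 1 = 15.
§6 does not apply.
Final offense level: 15.
Criminal history: 10 prior points → Category Low (10).
Level 15 falls in the 15-16 band.
Grid: Level 15-16 × Category Low = 40-52 months.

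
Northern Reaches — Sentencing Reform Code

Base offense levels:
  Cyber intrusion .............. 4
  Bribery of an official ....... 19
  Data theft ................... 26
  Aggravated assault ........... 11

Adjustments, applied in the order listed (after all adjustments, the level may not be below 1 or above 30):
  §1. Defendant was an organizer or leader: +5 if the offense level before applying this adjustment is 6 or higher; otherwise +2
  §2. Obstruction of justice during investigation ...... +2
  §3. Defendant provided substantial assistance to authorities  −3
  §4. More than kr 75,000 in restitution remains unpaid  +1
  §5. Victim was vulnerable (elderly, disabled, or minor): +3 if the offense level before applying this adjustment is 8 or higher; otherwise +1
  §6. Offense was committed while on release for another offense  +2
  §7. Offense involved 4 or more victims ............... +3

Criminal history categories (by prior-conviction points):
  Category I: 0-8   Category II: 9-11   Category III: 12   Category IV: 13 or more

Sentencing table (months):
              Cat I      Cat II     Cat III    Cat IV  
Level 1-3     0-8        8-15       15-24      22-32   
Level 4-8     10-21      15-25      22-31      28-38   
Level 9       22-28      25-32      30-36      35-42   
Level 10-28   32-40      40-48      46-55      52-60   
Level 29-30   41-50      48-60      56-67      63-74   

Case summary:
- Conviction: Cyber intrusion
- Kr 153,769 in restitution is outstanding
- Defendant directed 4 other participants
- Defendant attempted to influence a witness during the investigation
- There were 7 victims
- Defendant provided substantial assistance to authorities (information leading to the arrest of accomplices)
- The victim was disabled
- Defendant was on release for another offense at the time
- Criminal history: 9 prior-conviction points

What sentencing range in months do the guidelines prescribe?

40-48 months

Base offense level for cyber intrusion: 4.
§1 applies (level before this adjustment is 4 < 6, so +2): 4 + 2 = 6.
§2 applies: 6 + 2 = 8.
§3 applies: 8 − 3 = 5.
§4 applies: 5 + 1 = 6.
§5 applies (level before this adjustment is 6 < 8, so +1): 6 + 1 = 7.
§6 applies: 7 + 2 = 9.
§7 applies: 9 + 3 = 12.
Final offense level: 12.
Criminal history: 9 prior points → Category II (9-11).
Level 12 falls in the 10-28 band.
Grid: Level 10-28 × Category II = 40-48 months.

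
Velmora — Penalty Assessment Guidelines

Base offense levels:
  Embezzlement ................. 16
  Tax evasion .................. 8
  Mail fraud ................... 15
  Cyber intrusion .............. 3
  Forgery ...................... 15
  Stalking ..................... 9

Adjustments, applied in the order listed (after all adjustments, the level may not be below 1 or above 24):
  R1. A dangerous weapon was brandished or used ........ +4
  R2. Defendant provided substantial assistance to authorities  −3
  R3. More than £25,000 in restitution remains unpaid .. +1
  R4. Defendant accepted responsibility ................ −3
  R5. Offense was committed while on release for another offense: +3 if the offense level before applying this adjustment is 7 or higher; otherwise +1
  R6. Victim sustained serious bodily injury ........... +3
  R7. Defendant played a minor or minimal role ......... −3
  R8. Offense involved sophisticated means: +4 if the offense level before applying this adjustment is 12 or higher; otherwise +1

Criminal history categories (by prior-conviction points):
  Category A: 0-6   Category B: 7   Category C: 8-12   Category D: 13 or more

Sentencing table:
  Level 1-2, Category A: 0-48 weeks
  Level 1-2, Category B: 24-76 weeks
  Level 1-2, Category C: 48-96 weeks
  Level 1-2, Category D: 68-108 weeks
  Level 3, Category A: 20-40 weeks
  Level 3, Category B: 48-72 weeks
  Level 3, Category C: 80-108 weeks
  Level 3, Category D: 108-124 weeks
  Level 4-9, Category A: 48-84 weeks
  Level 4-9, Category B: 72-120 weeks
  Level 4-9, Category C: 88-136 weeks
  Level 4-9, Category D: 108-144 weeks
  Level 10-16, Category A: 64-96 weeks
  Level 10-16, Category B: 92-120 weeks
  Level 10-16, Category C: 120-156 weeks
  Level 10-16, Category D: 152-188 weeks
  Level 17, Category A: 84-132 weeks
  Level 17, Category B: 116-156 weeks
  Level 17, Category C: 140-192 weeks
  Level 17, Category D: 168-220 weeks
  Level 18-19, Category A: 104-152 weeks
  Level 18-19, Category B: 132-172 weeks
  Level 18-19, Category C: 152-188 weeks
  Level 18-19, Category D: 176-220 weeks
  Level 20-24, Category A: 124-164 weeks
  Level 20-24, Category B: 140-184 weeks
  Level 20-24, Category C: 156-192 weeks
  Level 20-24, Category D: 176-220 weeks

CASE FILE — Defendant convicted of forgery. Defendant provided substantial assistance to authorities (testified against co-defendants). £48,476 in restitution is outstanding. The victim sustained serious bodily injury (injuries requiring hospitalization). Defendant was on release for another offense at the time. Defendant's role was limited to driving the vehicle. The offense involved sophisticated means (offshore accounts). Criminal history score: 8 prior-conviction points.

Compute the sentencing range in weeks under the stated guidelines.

Base offense level for forgery: 15.
R2 applies: 15 − 3 = 12.
R3 applies: 12 + 1 = 13.
R4 does not apply.
R5 applies (level before this adjustment is 13 ≥ 7, so +3): 13 + 3 = 16.
R6 applies: 16 + 3 = 19.
R7 applies: 19 − 3 = 16.
R8 applies (level before this adjustment is 16 ≥ 12, so +4): 16 + 4 = 20.
Final offense level: 20.
Criminal history: 8 prior points → Category C (8-12).
Level 20 falls in the 20-24 band.
Grid: Level 20-24 × Category C = 156-192 weeks.

156-192 weeks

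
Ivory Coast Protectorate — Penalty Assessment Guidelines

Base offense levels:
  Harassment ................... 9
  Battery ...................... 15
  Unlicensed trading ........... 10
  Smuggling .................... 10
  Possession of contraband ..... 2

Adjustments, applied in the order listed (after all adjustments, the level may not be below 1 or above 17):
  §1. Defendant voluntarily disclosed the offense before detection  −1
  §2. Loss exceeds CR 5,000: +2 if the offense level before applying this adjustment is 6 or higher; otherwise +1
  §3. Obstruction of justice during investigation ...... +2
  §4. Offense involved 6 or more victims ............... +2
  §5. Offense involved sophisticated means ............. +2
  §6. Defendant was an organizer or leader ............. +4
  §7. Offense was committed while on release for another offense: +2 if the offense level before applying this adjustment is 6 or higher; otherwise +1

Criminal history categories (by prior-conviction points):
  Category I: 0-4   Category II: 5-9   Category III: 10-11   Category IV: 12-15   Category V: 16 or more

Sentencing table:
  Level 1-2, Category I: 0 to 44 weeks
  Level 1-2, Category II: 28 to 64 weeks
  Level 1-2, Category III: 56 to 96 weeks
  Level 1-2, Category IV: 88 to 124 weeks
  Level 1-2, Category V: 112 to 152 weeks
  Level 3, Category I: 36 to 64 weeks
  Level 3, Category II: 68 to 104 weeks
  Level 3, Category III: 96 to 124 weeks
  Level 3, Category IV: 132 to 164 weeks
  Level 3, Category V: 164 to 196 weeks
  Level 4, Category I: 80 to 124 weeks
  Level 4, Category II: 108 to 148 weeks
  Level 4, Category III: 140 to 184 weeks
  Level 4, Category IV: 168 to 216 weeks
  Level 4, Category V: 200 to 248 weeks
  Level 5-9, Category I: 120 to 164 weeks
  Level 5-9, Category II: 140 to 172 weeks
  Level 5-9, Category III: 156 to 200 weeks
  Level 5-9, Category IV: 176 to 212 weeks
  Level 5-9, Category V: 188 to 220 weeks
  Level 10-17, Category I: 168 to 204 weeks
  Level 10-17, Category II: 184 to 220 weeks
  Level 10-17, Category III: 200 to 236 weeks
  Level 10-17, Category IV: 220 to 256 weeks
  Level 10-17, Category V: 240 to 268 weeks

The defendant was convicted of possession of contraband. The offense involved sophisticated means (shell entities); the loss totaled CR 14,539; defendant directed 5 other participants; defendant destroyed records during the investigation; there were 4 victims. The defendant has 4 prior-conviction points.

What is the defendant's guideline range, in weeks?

Base offense level for possession of contraband: 2.
§2 applies (level before this adjustment is 2 < 6, so +1): 2 + 1 = 3.
§3 applies: 3 + 2 = 5.
§4 does not apply.
§5 applies: 5 + 2 = 7.
§6 applies: 7 + 4 = 11.
Final offense level: 11.
Criminal history: 4 prior points → Category I (0-4).
Level 11 falls in the 10-17 band.
Grid: Level 10-17 × Category I = 168-204 weeks.

168-204 weeks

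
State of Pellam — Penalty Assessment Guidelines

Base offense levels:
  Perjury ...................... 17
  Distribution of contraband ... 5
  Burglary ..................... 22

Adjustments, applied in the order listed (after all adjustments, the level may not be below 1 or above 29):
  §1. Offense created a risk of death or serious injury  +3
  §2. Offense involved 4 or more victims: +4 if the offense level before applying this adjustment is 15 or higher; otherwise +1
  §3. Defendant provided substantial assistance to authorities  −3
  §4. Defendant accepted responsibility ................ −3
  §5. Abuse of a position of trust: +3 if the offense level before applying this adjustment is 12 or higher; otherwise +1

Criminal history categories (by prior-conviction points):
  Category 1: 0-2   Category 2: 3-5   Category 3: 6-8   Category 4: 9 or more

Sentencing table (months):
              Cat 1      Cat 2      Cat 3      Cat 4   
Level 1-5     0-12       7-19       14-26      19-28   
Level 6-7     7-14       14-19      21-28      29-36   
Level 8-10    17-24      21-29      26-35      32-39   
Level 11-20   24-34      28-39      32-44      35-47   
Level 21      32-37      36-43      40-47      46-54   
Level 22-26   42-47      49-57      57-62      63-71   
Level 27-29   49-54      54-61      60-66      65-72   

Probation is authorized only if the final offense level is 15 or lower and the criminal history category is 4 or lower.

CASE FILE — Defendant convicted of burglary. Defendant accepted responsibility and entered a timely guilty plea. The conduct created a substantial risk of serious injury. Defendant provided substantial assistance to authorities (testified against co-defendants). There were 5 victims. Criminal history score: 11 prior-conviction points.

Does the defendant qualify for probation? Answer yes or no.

No

Base offense level for burglary: 22.
§1 applies: 22 + 3 = 25.
§2 applies (level before this adjustment is 25 ≥ 15, so +4): 25 + 4 = 29.
§3 applies: 29 − 3 = 26.
§4 applies: 26 − 3 = 23.
§5 does not apply.
Final offense level: 23.
Criminal history: 11 prior points → Category 4 (9+).
Level 23 falls in the 22-26 band.
Grid: Level 22-26 × Category 4 = 63-71 months.
Probation check: level 23 > 15 and category 4 ≤ 4 → not eligible.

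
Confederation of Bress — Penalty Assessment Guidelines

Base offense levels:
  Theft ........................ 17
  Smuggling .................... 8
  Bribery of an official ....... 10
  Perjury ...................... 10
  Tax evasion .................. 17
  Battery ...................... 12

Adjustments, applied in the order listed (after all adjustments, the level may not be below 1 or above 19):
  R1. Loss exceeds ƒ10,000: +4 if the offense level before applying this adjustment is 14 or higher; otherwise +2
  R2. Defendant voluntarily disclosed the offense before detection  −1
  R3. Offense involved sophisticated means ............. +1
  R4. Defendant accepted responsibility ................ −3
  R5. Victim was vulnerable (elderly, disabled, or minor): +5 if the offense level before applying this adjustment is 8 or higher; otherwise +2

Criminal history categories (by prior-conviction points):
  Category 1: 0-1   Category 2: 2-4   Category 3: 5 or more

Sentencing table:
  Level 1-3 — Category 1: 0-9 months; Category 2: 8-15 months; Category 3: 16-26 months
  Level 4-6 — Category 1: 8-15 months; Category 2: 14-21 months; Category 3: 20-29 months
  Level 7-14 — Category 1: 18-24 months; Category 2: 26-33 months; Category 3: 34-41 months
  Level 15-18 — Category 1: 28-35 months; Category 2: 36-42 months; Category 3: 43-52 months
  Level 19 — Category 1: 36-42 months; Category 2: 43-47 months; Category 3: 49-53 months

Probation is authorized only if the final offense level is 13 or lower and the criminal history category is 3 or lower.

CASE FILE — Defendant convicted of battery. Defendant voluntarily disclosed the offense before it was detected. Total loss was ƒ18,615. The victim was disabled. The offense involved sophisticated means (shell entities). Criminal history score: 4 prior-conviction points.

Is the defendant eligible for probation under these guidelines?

No

Base offense level for battery: 12.
R1 applies (level before this adjustment is 12 < 14, so +2): 12 + 2 = 14.
R2 applies: 14 − 1 = 13.
R3 applies: 13 + 1 = 14.
R5 applies (level before this adjustment is 14 ≥ 8, so +5): 14 + 5 = 19.
Final offense level: 19.
Criminal history: 4 prior points → Category 2 (2-4).
Level 19 falls in the 19 band.
Grid: Level 19 × Category 2 = 43-47 months.
Probation check: level 19 > 13 and category 2 ≤ 3 → not eligible.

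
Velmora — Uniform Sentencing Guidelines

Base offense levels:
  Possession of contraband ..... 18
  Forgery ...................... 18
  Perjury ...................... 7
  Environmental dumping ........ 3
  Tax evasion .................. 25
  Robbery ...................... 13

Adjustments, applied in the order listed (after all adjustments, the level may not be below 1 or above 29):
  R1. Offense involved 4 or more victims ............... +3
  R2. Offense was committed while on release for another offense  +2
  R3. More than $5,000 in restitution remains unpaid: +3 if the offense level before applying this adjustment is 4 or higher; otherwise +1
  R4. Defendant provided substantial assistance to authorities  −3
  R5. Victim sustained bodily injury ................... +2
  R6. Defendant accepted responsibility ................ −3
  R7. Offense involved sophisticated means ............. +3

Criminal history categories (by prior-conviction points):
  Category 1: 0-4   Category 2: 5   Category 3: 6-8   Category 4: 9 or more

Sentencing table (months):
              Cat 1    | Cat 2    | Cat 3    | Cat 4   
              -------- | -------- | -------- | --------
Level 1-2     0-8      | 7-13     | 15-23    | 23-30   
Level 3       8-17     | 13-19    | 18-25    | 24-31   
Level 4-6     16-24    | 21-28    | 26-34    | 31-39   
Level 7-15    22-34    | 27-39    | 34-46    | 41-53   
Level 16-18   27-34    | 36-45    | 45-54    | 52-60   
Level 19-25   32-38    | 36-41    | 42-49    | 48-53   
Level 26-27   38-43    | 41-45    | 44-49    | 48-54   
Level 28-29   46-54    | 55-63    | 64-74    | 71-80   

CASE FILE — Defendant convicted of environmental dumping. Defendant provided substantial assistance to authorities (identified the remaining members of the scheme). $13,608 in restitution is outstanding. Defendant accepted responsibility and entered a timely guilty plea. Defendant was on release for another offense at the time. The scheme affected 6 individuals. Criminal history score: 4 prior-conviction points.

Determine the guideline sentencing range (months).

16-24 months

Base offense level for environmental dumping: 3.
R1 applies: 3 + 3 = 6.
R2 applies: 6 + 2 = 8.
R3 applies (level before this adjustment is 8 ≥ 4, so +3): 8 + 3 = 11.
R4 applies: 11 − 3 = 8.
R6 applies: 8 − 3 = 5.
Final offense level: 5.
Criminal history: 4 prior points → Category 1 (0-4).
Level 5 falls in the 4-6 band.
Grid: Level 4-6 × Category 1 = 16-24 months.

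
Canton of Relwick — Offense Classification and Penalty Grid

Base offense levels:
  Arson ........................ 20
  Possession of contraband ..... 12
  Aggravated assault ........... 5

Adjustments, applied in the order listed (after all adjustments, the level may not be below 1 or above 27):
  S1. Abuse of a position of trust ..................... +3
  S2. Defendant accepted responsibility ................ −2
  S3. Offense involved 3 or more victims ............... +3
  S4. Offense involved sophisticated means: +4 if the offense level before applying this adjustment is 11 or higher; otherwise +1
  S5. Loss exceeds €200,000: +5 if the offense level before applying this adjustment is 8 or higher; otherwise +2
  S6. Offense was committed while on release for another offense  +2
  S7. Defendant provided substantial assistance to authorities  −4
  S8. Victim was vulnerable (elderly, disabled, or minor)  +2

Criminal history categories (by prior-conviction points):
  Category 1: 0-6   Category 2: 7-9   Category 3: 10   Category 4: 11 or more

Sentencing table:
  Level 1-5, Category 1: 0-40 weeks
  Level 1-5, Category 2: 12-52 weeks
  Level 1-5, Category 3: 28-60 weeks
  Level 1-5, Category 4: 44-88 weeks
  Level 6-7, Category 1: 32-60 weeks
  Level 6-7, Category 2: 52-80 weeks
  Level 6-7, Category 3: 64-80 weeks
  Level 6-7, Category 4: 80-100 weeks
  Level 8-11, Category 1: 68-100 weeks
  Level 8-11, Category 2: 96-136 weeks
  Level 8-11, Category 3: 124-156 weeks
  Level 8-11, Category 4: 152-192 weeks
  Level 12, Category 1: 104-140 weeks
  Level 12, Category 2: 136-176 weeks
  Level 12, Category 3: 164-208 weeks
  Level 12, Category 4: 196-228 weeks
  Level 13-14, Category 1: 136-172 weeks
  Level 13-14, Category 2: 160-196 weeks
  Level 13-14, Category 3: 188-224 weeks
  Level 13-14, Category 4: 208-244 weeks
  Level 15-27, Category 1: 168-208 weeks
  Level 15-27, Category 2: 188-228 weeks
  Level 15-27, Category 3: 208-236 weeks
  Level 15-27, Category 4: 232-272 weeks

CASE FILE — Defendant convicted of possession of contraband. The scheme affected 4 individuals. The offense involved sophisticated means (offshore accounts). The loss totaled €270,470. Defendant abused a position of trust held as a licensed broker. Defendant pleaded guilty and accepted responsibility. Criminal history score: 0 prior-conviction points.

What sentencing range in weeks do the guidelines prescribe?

Base offense level for possession of contraband: 12.
S1 applies: 12 + 3 = 15.
S2 applies: 15 − 2 = 13.
S3 applies: 13 + 3 = 16.
S4 applies (level before this adjustment is 16 ≥ 11, so +4): 16 + 4 = 20.
S5 applies (level before this adjustment is 20 ≥ 8, so +5): 20 + 5 = 25.
S6 does not apply.
S7 does not apply.
Final offense level: 25.
Criminal history: 0 prior points → Category 1 (0-6).
Level 25 falls in the 15-27 band.
Grid: Level 15-27 × Category 1 = 168-208 weeks.

168-208 weeks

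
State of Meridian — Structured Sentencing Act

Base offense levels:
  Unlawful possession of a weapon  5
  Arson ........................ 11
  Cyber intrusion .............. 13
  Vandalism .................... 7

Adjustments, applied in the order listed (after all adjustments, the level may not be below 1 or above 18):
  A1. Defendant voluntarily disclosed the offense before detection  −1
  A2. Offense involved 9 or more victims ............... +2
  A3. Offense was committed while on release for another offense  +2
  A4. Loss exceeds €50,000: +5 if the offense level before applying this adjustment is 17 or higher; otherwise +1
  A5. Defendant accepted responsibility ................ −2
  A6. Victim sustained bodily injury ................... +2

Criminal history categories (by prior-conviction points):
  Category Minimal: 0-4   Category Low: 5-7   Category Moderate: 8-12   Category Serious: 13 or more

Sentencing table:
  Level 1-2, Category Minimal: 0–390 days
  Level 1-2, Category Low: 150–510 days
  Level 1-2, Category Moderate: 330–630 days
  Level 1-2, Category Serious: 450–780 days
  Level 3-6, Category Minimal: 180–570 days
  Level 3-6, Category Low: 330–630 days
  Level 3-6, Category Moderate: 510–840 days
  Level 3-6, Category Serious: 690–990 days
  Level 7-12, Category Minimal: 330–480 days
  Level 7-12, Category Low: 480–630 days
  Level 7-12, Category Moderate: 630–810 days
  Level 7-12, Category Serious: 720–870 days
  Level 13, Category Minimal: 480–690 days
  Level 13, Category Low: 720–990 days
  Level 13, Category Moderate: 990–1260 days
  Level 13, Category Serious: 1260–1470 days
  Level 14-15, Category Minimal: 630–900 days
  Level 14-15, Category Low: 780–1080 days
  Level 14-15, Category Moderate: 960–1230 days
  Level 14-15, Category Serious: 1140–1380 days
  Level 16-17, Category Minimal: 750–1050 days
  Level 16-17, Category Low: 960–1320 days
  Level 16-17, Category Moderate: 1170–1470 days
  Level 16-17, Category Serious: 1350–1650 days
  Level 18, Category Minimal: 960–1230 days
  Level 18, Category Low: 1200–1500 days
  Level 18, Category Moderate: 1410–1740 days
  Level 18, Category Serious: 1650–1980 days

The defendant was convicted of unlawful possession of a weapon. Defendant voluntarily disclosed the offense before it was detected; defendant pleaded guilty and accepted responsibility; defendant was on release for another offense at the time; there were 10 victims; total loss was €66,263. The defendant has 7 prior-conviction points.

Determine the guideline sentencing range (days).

480-630 days

Base offense level for unlawful possession of a weapon: 5.
A1 applies: 5 − 1 = 4.
A2 applies: 4 + 2 = 6.
A3 applies: 6 + 2 = 8.
A4 applies (level before this adjustment is 8 < 17, so +1): 8 + 1 = 9.
A5 applies: 9 − 2 = 7.
A6 does not apply.
Final offense level: 7.
Criminal history: 7 prior points → Category Low (5-7).
Level 7 falls in the 7-12 band.
Grid: Level 7-12 × Category Low = 480-630 days.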